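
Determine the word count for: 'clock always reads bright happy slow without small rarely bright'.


Counting words by splitting on spaces:
  Word 1: 'clock'
  Word 2: 'always'
  Word 3: 'reads'
  Word 4: 'bright'
  Word 5: 'happy'
  Word 6: 'slow'
  Word 7: 'without'
  Word 8: 'small'
  Word 9: 'rarely'
  Word 10: 'bright'
Total words: 10

10


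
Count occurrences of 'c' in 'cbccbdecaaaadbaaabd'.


Scanning 'cbccbdecaaaadbaaabd' for 'c':
  Position 0: 'c' -> MATCH (count: 1)
  Position 2: 'c' -> MATCH (count: 2)
  Position 3: 'c' -> MATCH (count: 3)
  Position 7: 'c' -> MATCH (count: 4)
Total occurrences of 'c': 4

4


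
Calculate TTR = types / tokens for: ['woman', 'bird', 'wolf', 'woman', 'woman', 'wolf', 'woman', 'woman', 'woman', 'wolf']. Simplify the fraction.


Tokens: 10
Unique types: ('bird', 'wolf', 'woman') = 3
TTR = 3/10
Already in lowest terms.

3/10


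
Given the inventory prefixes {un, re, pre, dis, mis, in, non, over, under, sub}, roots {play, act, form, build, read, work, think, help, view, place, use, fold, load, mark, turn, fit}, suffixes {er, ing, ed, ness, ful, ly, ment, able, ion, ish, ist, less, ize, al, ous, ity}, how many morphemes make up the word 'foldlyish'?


Segmenting 'foldlyish' against the inventory:
  'fold' -> root (morpheme 1)
  'ly' -> suffix (morpheme 2)
  'ish' -> suffix (morpheme 3)
Total morphemes: 3

3


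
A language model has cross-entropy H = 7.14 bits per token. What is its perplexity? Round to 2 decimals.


Perplexity formula: PP = 2^H
H = 7.14
PP = 2^7.14
Decompose: 2^7.14 = 2^7 * 2^0.14
2^7 = 128, 2^0.14 ~ 1.1019051
PP ~ 128 * 1.1019051 = 141.0438528
Rounded to 2 decimals: 141.04

141.04


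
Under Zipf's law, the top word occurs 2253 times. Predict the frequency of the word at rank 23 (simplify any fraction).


Zipf's law: freq(rank) = f1 / rank
f1 = 2253, rank = 23
freq = 2253 / 23
GCD(2253, 23) = 1
Simplified: 2253/23

2253/23


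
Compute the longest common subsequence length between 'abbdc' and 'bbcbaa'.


DP table for LCS of 'abbdc' and 'bbcbaa':
       b  b  c  b  a  a
    0  0  0  0  0  0  0
  a 0  0  0  0  0  1  1
  b 0  1  1  1  1  1  1
  b 0  1  2  2  2  2  2
  d 0  1  2  2  2  2  2
  c 0  1  2  3  3  3  3
LCS: 'bbc'
LCS length = 3

3


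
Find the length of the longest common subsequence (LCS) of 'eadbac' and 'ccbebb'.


DP table for LCS of 'eadbac' and 'ccbebb':
       c  c  b  e  b  b
    0  0  0  0  0  0  0
  e 0  0  0  0  1  1  1
  a 0  0  0  0  1  1  1
  d 0  0  0  0  1  1  1
  b 0  0  0  1  1  2  2
  a 0  0  0  1  1  2  2
  c 0  1  1  1  1  2  2
LCS: 'eb'
LCS length = 2

2


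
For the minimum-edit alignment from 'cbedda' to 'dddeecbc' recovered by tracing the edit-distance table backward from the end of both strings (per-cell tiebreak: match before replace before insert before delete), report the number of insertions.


Edit distance = 7. Backtracking from cell (6, 8) with preference match > replace > insert > delete,
then listing the resulting alignment 'cbedda' -> 'dddeecbc' left to right:
  Step 1: insert 'd' [insertion #1]
  Step 2: insert 'd' [insertion #2]
  Step 3: replace c->d
  Step 4: replace b->e
  Step 5: keep 'e'
  Step 6: replace d->c
  Step 7: replace d->b
  Step 8: replace a->c
Total insertions: 2

2


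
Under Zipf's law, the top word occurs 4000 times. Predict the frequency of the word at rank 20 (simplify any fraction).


Zipf's law: freq(rank) = f1 / rank
f1 = 4000, rank = 20
freq = 4000 / 20
= 200

200


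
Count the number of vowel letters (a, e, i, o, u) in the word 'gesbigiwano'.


Scanning each character of 'gesbigiwano':
  Position 1: 'g' -> consonant (running count: 0)
  Position 2: 'e' -> vowel (running count: 1)
  Position 3: 's' -> consonant (running count: 1)
  Position 4: 'b' -> consonant (running count: 1)
  Position 5: 'i' -> vowel (running count: 2)
  Position 6: 'g' -> consonant (running count: 2)
  Position 7: 'i' -> vowel (running count: 3)
  Position 8: 'w' -> consonant (running count: 3)
  Position 9: 'a' -> vowel (running count: 4)
  Position 10: 'n' -> consonant (running count: 4)
  Position 11: 'o' -> vowel (running count: 5)
Total vowels: 5

5


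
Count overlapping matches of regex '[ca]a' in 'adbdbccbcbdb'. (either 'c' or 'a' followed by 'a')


Pattern: [ca]a means either 'c' or 'a' followed by 'a'.
Scanning 'adbdbccbcbdb' position-by-position:
  Pos 0: window 'ad' -> no
  Pos 1: window 'db' -> no
  Pos 2: window 'bd' -> no
  Pos 3: window 'db' -> no
  Pos 4: window 'bc' -> no
  Pos 5: window 'cc' -> no
  Pos 6: window 'cb' -> no
  Pos 7: window 'bc' -> no
  Pos 8: window 'cb' -> no
  Pos 9: window 'bd' -> no
  Pos 10: window 'db' -> no
  Pos 11: window 'b' -> no
Total matches: 0

0


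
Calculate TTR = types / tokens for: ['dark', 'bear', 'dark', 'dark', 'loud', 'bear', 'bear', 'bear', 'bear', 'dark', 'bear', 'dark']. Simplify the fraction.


Tokens: 12
Unique types: ('bear', 'dark', 'loud') = 3
TTR = 3/12
Simplify: divide both by 3 -> 1/4
TTR = 1/4

1/4


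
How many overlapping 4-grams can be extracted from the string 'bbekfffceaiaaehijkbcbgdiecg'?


String 'bbekfffceaiaaehijkbcbgdiecg' has length L = 27.
Number of overlapping n-grams = L - n + 1
Substituting: 27 - 4 + 1 = 24

24


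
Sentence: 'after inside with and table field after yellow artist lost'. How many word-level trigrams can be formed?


Word trigrams from [10] words:
  Trigram 1: (after inside with)
  Trigram 2: (inside with and)
  Trigram 3: (with and table)
  Trigram 4: (and table field)
  Trigram 5: (table field after)
  Trigram 6: (field after yellow)
  Trigram 7: (after yellow artist)
  Trigram 8: (yellow artist lost)
Total word trigrams: 10 - 2 = 8

8


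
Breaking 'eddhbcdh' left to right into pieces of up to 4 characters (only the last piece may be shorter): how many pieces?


'eddhbcdh' has 8 characters.
Chunking with max size 4:
  Chunk 1: 'eddh' (positions 0-3)
  Chunk 2: 'bcdh' (positions 4-7)
Total chunks: ceil(8 / 4) = 2

2


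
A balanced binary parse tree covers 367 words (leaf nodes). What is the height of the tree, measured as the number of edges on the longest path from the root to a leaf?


In a balanced binary tree with n leaves the deepest leaf is ceil(log2(n)) edges below the root.
log2(367) = 8.5196
ceil(8.5196) = 9
height (edges) = 9

9


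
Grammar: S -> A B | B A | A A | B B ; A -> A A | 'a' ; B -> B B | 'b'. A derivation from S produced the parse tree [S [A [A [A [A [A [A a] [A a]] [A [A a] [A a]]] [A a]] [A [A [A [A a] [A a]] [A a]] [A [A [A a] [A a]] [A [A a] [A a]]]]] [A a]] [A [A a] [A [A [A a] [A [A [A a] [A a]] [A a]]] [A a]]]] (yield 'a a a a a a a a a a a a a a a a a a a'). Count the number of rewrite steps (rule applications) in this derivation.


Every bracketed nonterminal node [X ...] in the tree is produced by exactly one rule application.
Reading the tree off as a leftmost derivation:
  Step 1: S  =>  A A   (applied S -> A A)
  Step 2: A A  =>  A A A   (applied A -> A A)
  Step 3: A A A  =>  A A A A   (applied A -> A A)
  Step 4: A A A A  =>  A A A A A   (applied A -> A A)
  Step 5: A A A A A  =>  A A A A A A   (applied A -> A A)
  Step 6: A A A A A A  =>  A A A A A A A   (applied A -> A A)
  Step 7: A A A A A A A  =>  a A A A A A A   (applied A -> a)
  Step 8: a A A A A A A  =>  a a A A A A A   (applied A -> a)
  Step 9: a a A A A A A  =>  a a A A A A A A   (applied A -> A A)
  Step 10: a a A A A A A A  =>  a a a A A A A A   (applied A -> a)
  Step 11: a a a A A A A A  =>  a a a a A A A A   (applied A -> a)
  Step 12: a a a a A A A A  =>  a a a a a A A A   (applied A -> a)
  Step 13: a a a a a A A A  =>  a a a a a A A A A   (applied A -> A A)
  Step 14: a a a a a A A A A  =>  a a a a a A A A A A   (applied A -> A A)
  Step 15: a a a a a A A A A A  =>  a a a a a A A A A A A   (applied A -> A A)
  Step 16: a a a a a A A A A A A  =>  a a a a a a A A A A A   (applied A -> a)
  Step 17: a a a a a a A A A A A  =>  a a a a a a a A A A A   (applied A -> a)
  Step 18: a a a a a a a A A A A  =>  a a a a a a a a A A A   (applied A -> a)
  Step 19: a a a a a a a a A A A  =>  a a a a a a a a A A A A   (applied A -> A A)
  Step 20: a a a a a a a a A A A A  =>  a a a a a a a a A A A A A   (applied A -> A A)
  Step 21: a a a a a a a a A A A A A  =>  a a a a a a a a a A A A A   (applied A -> a)
  Step 22: a a a a a a a a a A A A A  =>  a a a a a a a a a a A A A   (applied A -> a)
  Step 23: a a a a a a a a a a A A A  =>  a a a a a a a a a a A A A A   (applied A -> A A)
  Step 24: a a a a a a a a a a A A A A  =>  a a a a a a a a a a a A A A   (applied A -> a)
  Step 25: a a a a a a a a a a a A A A  =>  a a a a a a a a a a a a A A   (applied A -> a)
  Step 26: a a a a a a a a a a a a A A  =>  a a a a a a a a a a a a a A   (applied A -> a)
  Step 27: a a a a a a a a a a a a a A  =>  a a a a a a a a a a a a a A A   (applied A -> A A)
  Step 28: a a a a a a a a a a a a a A A  =>  a a a a a a a a a a a a a a A   (applied A -> a)
  Step 29: a a a a a a a a a a a a a a A  =>  a a a a a a a a a a a a a a A A   (applied A -> A A)
  Step 30: a a a a a a a a a a a a a a A A  =>  a a a a a a a a a a a a a a A A A   (applied A -> A A)
  Step 31: a a a a a a a a a a a a a a A A A  =>  a a a a a a a a a a a a a a a A A   (applied A -> a)
  Step 32: a a a a a a a a a a a a a a a A A  =>  a a a a a a a a a a a a a a a A A A   (applied A -> A A)
  Step 33: a a a a a a a a a a a a a a a A A A  =>  a a a a a a a a a a a a a a a A A A A   (applied A -> A A)
  Step 34: a a a a a a a a a a a a a a a A A A A  =>  a a a a a a a a a a a a a a a a A A A   (applied A -> a)
  Step 35: a a a a a a a a a a a a a a a a A A A  =>  a a a a a a a a a a a a a a a a a A A   (applied A -> a)
  Step 36: a a a a a a a a a a a a a a a a a A A  =>  a a a a a a a a a a a a a a a a a a A   (applied A -> a)
  Step 37: a a a a a a a a a a a a a a a a a a A  =>  a a a a a a a a a a a a a a a a a a a   (applied A -> a)
Final yield: a a a a a a a a a a a a a a a a a a a
Total rewrite steps: 37

37


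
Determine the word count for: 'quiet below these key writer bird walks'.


Counting words by splitting on spaces:
  Word 1: 'quiet'
  Word 2: 'below'
  Word 3: 'these'
  Word 4: 'key'
  Word 5: 'writer'
  Word 6: 'bird'
  Word 7: 'walks'
Total words: 7

7


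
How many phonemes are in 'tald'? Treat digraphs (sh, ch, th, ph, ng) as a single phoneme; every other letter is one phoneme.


Parsing 'tald' greedily, digraphs first:
  't' -> consonant phoneme (phonemes so far: 1)
  'a' -> vowel phoneme (phonemes so far: 2)
  'l' -> consonant phoneme (phonemes so far: 3)
  'd' -> consonant phoneme (phonemes so far: 4)
Total phonemes: 4

4


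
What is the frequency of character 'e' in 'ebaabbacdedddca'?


Scanning 'ebaabbacdedddca' for 'e':
  Position 0: 'e' -> MATCH (count: 1)
  Position 9: 'e' -> MATCH (count: 2)
Total occurrences of 'e': 2

2


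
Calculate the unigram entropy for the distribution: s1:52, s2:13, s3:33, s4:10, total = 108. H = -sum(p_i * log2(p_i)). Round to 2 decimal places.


Computing entropy H = -sum(p_i * log2(p_i)):
  s1: p = 52/108 = 0.4815, -p*log2(p) = 0.5077
  s2: p = 13/108 = 0.1204, -p*log2(p) = 0.3677
  s3: p = 33/108 = 0.3056, -p*log2(p) = 0.5227
  s4: p = 10/108 = 0.0926, -p*log2(p) = 0.3179
H = sum of terms = 1.7160
Rounded to 2 decimals: 1.72

1.72


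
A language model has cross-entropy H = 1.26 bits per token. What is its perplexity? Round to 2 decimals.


Perplexity formula: PP = 2^H
H = 1.26
PP = 2^1.26
Decompose: 2^1.26 = 2^1 * 2^0.26
2^1 = 2, 2^0.26 ~ 1.1974787
PP ~ 2 * 1.1974787 = 2.3949574
Rounded to 2 decimals: 2.39

2.39


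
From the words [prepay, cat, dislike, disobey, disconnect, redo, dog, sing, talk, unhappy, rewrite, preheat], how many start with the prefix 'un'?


Checking each word for prefix 'un':
  'prepay' -> no (count: 0)
  'cat' -> no (count: 0)
  'dislike' -> no (count: 0)
  'disobey' -> no (count: 0)
  'disconnect' -> no (count: 0)
  'redo' -> no (count: 0)
  'dog' -> no (count: 0)
  'sing' -> no (count: 0)
  'talk' -> no (count: 0)
  'unhappy' -> YES, starts with 'un' (count: 1)
  'rewrite' -> no (count: 1)
  'preheat' -> no (count: 1)
Total with prefix 'un': 1

1


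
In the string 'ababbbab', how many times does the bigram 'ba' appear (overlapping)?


Scanning 'ababbbab' for bigram 'ba':
  Position 0: 'ab' -> no
  Position 1: 'ba' -> MATCH
  Position 2: 'ab' -> no
  Position 3: 'bb' -> no
  Position 4: 'bb' -> no
  Position 5: 'ba' -> MATCH
  Position 6: 'ab' -> no
Total matches: 2

2


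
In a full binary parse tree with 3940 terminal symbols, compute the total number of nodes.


Leaf nodes (terminals): 3940
Internal nodes = n - 1 = 3940 - 1 = 3939
Total = leaves + internal = 3940 + 3939 = 7879

7879


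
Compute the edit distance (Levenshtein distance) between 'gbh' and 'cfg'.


Building DP table for s1='gbh' (len 3) and s2='cfg' (len 3):
       c  f  g
    0  1  2  3
  g 1  1  2  2
  b 2  2  2  3
  h 3  3  3  3
Edit distance = dp[3][3] = 3

3


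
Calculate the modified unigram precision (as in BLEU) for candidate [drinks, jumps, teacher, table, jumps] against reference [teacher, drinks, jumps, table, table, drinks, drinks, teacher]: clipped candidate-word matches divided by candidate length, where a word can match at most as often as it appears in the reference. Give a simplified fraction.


Reference word counts: {'drinks': 3, 'jumps': 1, 'table': 2, 'teacher': 2}
Checking each candidate word (with clipping):
  'drinks' -> in reference (ref count 3, used 1/3) -> match (matches: 1)
  'jumps' -> in reference (ref count 1, used 1/1) -> match (matches: 2)
  'teacher' -> in reference (ref count 2, used 1/2) -> match (matches: 3)
  'table' -> in reference (ref count 2, used 1/2) -> match (matches: 4)
  'jumps' -> ref count 1 already used up (1/1) -> clipped, no match (matches: 4)
Clipped matches: 4, Candidate length: 5
Precision = 4/5

4/5


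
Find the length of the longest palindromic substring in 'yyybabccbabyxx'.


Scanning 'yyybabccbabyxx' for palindromic substrings.
Substring at positions 2-11: 'ybabccbaby'.
Check: reverse('ybabccbaby') = 'ybabccbaby' -> palindrome confirmed.
Neighbouring characters ('y' / 'x') break symmetry, so it cannot extend further.
No longer palindromic substring exists; longest length = 10

10


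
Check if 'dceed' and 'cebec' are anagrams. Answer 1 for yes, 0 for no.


Sort characters of 'dceed': 'cddee'
Sort characters of 'cebec': 'bccee'
Sorted forms differ -> they are NOT anagrams
Result: 0

0


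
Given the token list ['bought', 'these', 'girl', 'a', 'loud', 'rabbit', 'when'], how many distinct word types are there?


Listing all tokens and tracking unique types:
  Token 1: 'bought' -> NEW (unique so far: 1)
  Token 2: 'these' -> NEW (unique so far: 2)
  Token 3: 'girl' -> NEW (unique so far: 3)
  Token 4: 'a' -> NEW (unique so far: 4)
  Token 5: 'loud' -> NEW (unique so far: 5)
  Token 6: 'rabbit' -> NEW (unique so far: 6)
  Token 7: 'when' -> NEW (unique so far: 7)
Unique types: ('a', 'bought', 'girl', 'loud', 'rabbit', 'these', 'when')
Vocabulary size: 7

7


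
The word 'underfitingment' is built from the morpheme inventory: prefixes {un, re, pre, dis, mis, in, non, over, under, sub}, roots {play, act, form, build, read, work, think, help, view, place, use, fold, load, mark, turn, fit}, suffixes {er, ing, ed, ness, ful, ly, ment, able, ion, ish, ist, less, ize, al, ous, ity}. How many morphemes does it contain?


Segmenting 'underfitingment' against the inventory:
  'under' -> prefix (morpheme 1)
  'fit' -> root (morpheme 2)
  'ing' -> suffix (morpheme 3)
  'ment' -> suffix (morpheme 4)
Total morphemes: 4

4


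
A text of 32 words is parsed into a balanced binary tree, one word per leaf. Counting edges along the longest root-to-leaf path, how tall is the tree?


In a balanced binary tree with n leaves the deepest leaf is ceil(log2(n)) edges below the root.
log2(32) = 5.0000
ceil(5.0000) = 5
height (edges) = 5

5


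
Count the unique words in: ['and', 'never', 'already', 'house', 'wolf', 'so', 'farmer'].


Listing all tokens and tracking unique types:
  Token 1: 'and' -> NEW (unique so far: 1)
  Token 2: 'never' -> NEW (unique so far: 2)
  Token 3: 'already' -> NEW (unique so far: 3)
  Token 4: 'house' -> NEW (unique so far: 4)
  Token 5: 'wolf' -> NEW (unique so far: 5)
  Token 6: 'so' -> NEW (unique so far: 6)
  Token 7: 'farmer' -> NEW (unique so far: 7)
Unique types: ('already', 'and', 'farmer', 'house', 'never', 'so', 'wolf')
Vocabulary size: 7

7


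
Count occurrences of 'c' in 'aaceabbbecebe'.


Scanning 'aaceabbbecebe' for 'c':
  Position 2: 'c' -> MATCH (count: 1)
  Position 9: 'c' -> MATCH (count: 2)
Total occurrences of 'c': 2

2


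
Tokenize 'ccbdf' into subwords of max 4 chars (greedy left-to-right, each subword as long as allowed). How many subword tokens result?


'ccbdf' has 5 characters.
Chunking with max size 4:
  Chunk 1: 'ccbd' (positions 0-3)
  Chunk 2: 'f' (positions 4-4)
Total chunks: ceil(5 / 4) = 2

2


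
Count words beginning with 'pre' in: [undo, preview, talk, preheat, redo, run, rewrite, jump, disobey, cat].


Checking each word for prefix 'pre':
  'undo' -> no (count: 0)
  'preview' -> YES, starts with 'pre' (count: 1)
  'talk' -> no (count: 1)
  'preheat' -> YES, starts with 'pre' (count: 2)
  'redo' -> no (count: 2)
  'run' -> no (count: 2)
  'rewrite' -> no (count: 2)
  'jump' -> no (count: 2)
  'disobey' -> no (count: 2)
  'cat' -> no (count: 2)
Total with prefix 'pre': 2

2


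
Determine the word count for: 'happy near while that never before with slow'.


Counting words by splitting on spaces:
  Word 1: 'happy'
  Word 2: 'near'
  Word 3: 'while'
  Word 4: 'that'
  Word 5: 'never'
  Word 6: 'before'
  Word 7: 'with'
  Word 8: 'slow'
Total words: 8

8


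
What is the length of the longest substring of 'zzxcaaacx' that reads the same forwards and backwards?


Scanning 'zzxcaaacx' for palindromic substrings.
Substring at positions 2-8: 'xcaaacx'.
Check: reverse('xcaaacx') = 'xcaaacx' -> palindrome confirmed.
Neighbouring characters ('z' / '-') break symmetry, so it cannot extend further.
No longer palindromic substring exists; longest length = 7

7


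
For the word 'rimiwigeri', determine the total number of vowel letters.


Scanning each character of 'rimiwigeri':
  Position 1: 'r' -> consonant (running count: 0)
  Position 2: 'i' -> vowel (running count: 1)
  Position 3: 'm' -> consonant (running count: 1)
  Position 4: 'i' -> vowel (running count: 2)
  Position 5: 'w' -> consonant (running count: 2)
  Position 6: 'i' -> vowel (running count: 3)
  Position 7: 'g' -> consonant (running count: 3)
  Position 8: 'e' -> vowel (running count: 4)
  Position 9: 'r' -> consonant (running count: 4)
  Position 10: 'i' -> vowel (running count: 5)
Total vowels: 5

5


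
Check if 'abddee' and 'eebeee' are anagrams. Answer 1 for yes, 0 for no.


Sort characters of 'abddee': 'abddee'
Sort characters of 'eebeee': 'beeeee'
Sorted forms differ -> they are NOT anagrams
Result: 0

0


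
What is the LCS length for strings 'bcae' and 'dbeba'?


DP table for LCS of 'bcae' and 'dbeba':
       d  b  e  b  a
    0  0  0  0  0  0
  b 0  0  1  1  1  1
  c 0  0  1  1  1  1
  a 0  0  1  1  1  2
  e 0  0  1  2  2  2
LCS: 'ba'
LCS length = 2

2


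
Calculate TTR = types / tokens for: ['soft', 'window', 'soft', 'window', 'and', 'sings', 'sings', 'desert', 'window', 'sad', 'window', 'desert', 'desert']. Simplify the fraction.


Tokens: 13
Unique types: ('and', 'desert', 'sad', 'sings', 'soft', 'window') = 6
TTR = 6/13
Already in lowest terms.

6/13


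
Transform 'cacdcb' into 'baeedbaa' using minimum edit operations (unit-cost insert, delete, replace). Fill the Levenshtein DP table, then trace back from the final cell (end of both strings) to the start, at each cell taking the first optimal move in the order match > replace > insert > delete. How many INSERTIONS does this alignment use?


Edit distance = 6. Backtracking from cell (6, 8) with preference match > replace > insert > delete,
then listing the resulting alignment 'cacdcb' -> 'baeedbaa' left to right:
  Step 1: replace c->b
  Step 2: keep 'a'
  Step 3: insert 'e' [insertion #1]
  Step 4: replace c->e
  Step 5: keep 'd'
  Step 6: insert 'b' [insertion #2]
  Step 7: replace c->a
  Step 8: replace b->a
Total insertions: 2

2


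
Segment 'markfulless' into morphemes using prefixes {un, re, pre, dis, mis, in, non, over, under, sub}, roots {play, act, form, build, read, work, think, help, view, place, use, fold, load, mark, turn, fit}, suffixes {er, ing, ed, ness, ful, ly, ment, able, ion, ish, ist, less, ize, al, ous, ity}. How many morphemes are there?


Segmenting 'markfulless' against the inventory:
  'mark' -> root (morpheme 1)
  'ful' -> suffix (morpheme 2)
  'less' -> suffix (morpheme 3)
Total morphemes: 3

3


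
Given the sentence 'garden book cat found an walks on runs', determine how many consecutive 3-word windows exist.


Word trigrams from [8] words:
  Trigram 1: (garden book cat)
  Trigram 2: (book cat found)
  Trigram 3: (cat found an)
  Trigram 4: (found an walks)
  Trigram 5: (an walks on)
  Trigram 6: (walks on runs)
Total word trigrams: 8 - 2 = 6

6


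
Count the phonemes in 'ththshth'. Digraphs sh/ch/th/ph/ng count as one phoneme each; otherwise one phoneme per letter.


Parsing 'ththshth' greedily, digraphs first:
  'th' -> digraph (1 consonant phoneme) (phonemes so far: 1)
  'th' -> digraph (1 consonant phoneme) (phonemes so far: 2)
  'sh' -> digraph (1 consonant phoneme) (phonemes so far: 3)
  'th' -> digraph (1 consonant phoneme) (phonemes so far: 4)
Total phonemes: 4

4


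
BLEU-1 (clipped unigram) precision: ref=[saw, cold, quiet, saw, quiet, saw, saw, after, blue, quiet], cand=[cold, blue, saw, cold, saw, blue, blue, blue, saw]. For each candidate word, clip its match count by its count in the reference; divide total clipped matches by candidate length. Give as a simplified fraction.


Reference word counts: {'after': 1, 'blue': 1, 'cold': 1, 'quiet': 3, 'saw': 4}
Checking each candidate word (with clipping):
  'cold' -> in reference (ref count 1, used 1/1) -> match (matches: 1)
  'blue' -> in reference (ref count 1, used 1/1) -> match (matches: 2)
  'saw' -> in reference (ref count 4, used 1/4) -> match (matches: 3)
  'cold' -> ref count 1 already used up (1/1) -> clipped, no match (matches: 3)
  'saw' -> in reference (ref count 4, used 2/4) -> match (matches: 4)
  'blue' -> ref count 1 already used up (1/1) -> clipped, no match (matches: 4)
  'blue' -> ref count 1 already used up (1/1) -> clipped, no match (matches: 4)
  'blue' -> ref count 1 already used up (1/1) -> clipped, no match (matches: 4)
  'saw' -> in reference (ref count 4, used 3/4) -> match (matches: 5)
Clipped matches: 5, Candidate length: 9
Precision = 5/9

5/9


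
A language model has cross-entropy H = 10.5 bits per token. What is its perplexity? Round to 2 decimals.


Perplexity formula: PP = 2^H
H = 10.5
PP = 2^10.5
Decompose: 2^10.5 = 2^10 * 2^0.5 = 2^10 * sqrt(2)
2^10 = 1024, sqrt(2) ~ 1.4142136
PP ~ 1024 * 1.4142136 = 1448.1547264
Rounded to 2 decimals: 1448.15

1448.15


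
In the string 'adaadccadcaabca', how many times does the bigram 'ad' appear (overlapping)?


Scanning 'adaadccadcaabca' for bigram 'ad':
  Position 0: 'ad' -> MATCH
  Position 1: 'da' -> no
  Position 2: 'aa' -> no
  Position 3: 'ad' -> MATCH
  Position 4: 'dc' -> no
  Position 5: 'cc' -> no
  Position 6: 'ca' -> no
  Position 7: 'ad' -> MATCH
  Position 8: 'dc' -> no
  Position 9: 'ca' -> no
  Position 10: 'aa' -> no
  Position 11: 'ab' -> no
  Position 12: 'bc' -> no
  Position 13: 'ca' -> no
Total matches: 3

3


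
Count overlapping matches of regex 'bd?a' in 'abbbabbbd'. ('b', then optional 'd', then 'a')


Pattern: bd?a means 'b', then optional 'd', then 'a'.
Scanning 'abbbabbbd' position-by-position:
  Pos 0: window 'abb' -> no
  Pos 1: window 'bbb' -> no
  Pos 2: window 'bba' -> no
  Pos 3: window 'bab' -> MATCH
  Pos 4: window 'abb' -> no
  Pos 5: window 'bbb' -> no
  Pos 6: window 'bbd' -> no
  Pos 7: window 'bd' -> no
  Pos 8: window 'd' -> no
Total matches: 1

1


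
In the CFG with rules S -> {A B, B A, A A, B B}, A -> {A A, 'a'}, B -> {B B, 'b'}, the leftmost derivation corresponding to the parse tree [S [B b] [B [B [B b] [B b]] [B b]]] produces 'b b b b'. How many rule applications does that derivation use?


Every bracketed nonterminal node [X ...] in the tree is produced by exactly one rule application.
Reading the tree off as a leftmost derivation:
  Step 1: S  =>  B B   (applied S -> B B)
  Step 2: B B  =>  b B   (applied B -> b)
  Step 3: b B  =>  b B B   (applied B -> B B)
  Step 4: b B B  =>  b B B B   (applied B -> B B)
  Step 5: b B B B  =>  b b B B   (applied B -> b)
  Step 6: b b B B  =>  b b b B   (applied B -> b)
  Step 7: b b b B  =>  b b b b   (applied B -> b)
Final yield: b b b b
Total rewrite steps: 7

7


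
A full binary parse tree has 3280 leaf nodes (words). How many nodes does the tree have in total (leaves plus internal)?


Leaf nodes (terminals): 3280
Internal nodes = n - 1 = 3280 - 1 = 3279
Total = leaves + internal = 3280 + 3279 = 6559

6559


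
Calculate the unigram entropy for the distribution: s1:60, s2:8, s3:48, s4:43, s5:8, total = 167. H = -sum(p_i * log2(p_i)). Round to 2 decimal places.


Computing entropy H = -sum(p_i * log2(p_i)):
  s1: p = 60/167 = 0.3593, -p*log2(p) = 0.5306
  s2: p = 8/167 = 0.0479, -p*log2(p) = 0.2100
  s3: p = 48/167 = 0.2874, -p*log2(p) = 0.5170
  s4: p = 43/167 = 0.2575, -p*log2(p) = 0.5040
  s5: p = 8/167 = 0.0479, -p*log2(p) = 0.2100
H = sum of terms = 1.9716
Rounded to 2 decimals: 1.97

1.97


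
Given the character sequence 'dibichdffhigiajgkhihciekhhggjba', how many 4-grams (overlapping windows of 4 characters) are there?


String 'dibichdffhigiajgkhihciekhhggjba' has length L = 31.
Number of overlapping n-grams = L - n + 1
Substituting: 31 - 4 + 1 = 28

28


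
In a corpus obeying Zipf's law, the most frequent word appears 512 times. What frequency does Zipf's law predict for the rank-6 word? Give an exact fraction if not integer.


Zipf's law: freq(rank) = f1 / rank
f1 = 512, rank = 6
freq = 512 / 6
GCD(512, 6) = 2
Simplified: 256/3

256/3


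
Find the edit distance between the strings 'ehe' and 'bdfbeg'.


Building DP table for s1='ehe' (len 3) and s2='bdfbeg' (len 6):
       b  d  f  b  e  g
    0  1  2  3  4  5  6
  e 1  1  2  3  4  4  5
  h 2  2  2  3  4  5  5
  e 3  3  3  3  4  4  5
Edit distance = dp[3][6] = 5

5


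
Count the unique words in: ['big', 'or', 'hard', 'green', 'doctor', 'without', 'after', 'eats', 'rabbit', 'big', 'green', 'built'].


Listing all tokens and tracking unique types:
  Token 1: 'big' -> NEW (unique so far: 1)
  Token 2: 'or' -> NEW (unique so far: 2)
  Token 3: 'hard' -> NEW (unique so far: 3)
  Token 4: 'green' -> NEW (unique so far: 4)
  Token 5: 'doctor' -> NEW (unique so far: 5)
  Token 6: 'without' -> NEW (unique so far: 6)
  Token 7: 'after' -> NEW (unique so far: 7)
  Token 8: 'eats' -> NEW (unique so far: 8)
  Token 9: 'rabbit' -> NEW (unique so far: 9)
  Token 10: 'big' -> duplicate (unique so far: 9)
  Token 11: 'green' -> duplicate (unique so far: 9)
  Token 12: 'built' -> NEW (unique so far: 10)
Unique types: ('after', 'big', 'built', 'doctor', 'eats', 'green', 'hard', 'or', 'rabbit', 'without')
Vocabulary size: 10

10


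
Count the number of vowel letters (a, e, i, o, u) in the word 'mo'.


Scanning each character of 'mo':
  Position 1: 'm' -> consonant (running count: 0)
  Position 2: 'o' -> vowel (running count: 1)
Total vowels: 1

1


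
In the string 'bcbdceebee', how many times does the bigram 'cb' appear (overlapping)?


Scanning 'bcbdceebee' for bigram 'cb':
  Position 0: 'bc' -> no
  Position 1: 'cb' -> MATCH
  Position 2: 'bd' -> no
  Position 3: 'dc' -> no
  Position 4: 'ce' -> no
  Position 5: 'ee' -> no
  Position 6: 'eb' -> no
  Position 7: 'be' -> no
  Position 8: 'ee' -> no
Total matches: 1

1


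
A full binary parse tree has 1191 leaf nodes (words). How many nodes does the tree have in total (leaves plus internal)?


Leaf nodes (terminals): 1191
Internal nodes = n - 1 = 1191 - 1 = 1190
Total = leaves + internal = 1191 + 1190 = 2381

2381


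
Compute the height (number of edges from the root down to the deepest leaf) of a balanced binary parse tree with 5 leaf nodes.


In a balanced binary tree with n leaves the deepest leaf is ceil(log2(n)) edges below the root.
log2(5) = 2.3219
ceil(2.3219) = 3
height (edges) = 3

3


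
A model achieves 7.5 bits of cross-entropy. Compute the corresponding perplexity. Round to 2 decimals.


Perplexity formula: PP = 2^H
H = 7.5
PP = 2^7.5
Decompose: 2^7.5 = 2^7 * 2^0.5 = 2^7 * sqrt(2)
2^7 = 128, sqrt(2) ~ 1.4142136
PP ~ 128 * 1.4142136 = 181.0193408
Rounded to 2 decimals: 181.02

181.02


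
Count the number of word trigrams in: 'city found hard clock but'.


Word trigrams from [5] words:
  Trigram 1: (city found hard)
  Trigram 2: (found hard clock)
  Trigram 3: (hard clock but)
Total word trigrams: 5 - 2 = 3

3


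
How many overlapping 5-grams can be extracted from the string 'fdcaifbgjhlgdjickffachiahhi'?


String 'fdcaifbgjhlgdjickffachiahhi' has length L = 27.
Number of overlapping n-grams = L - n + 1
Substituting: 27 - 5 + 1 = 23

23


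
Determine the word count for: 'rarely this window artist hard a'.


Counting words by splitting on spaces:
  Word 1: 'rarely'
  Word 2: 'this'
  Word 3: 'window'
  Word 4: 'artist'
  Word 5: 'hard'
  Word 6: 'a'
Total words: 6

6


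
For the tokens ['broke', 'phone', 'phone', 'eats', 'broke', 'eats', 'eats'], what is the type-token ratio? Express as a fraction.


Tokens: 7
Unique types: ('broke', 'eats', 'phone') = 3
TTR = 3/7
Already in lowest terms.

3/7


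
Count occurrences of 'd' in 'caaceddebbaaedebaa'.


Scanning 'caaceddebbaaedebaa' for 'd':
  Position 5: 'd' -> MATCH (count: 1)
  Position 6: 'd' -> MATCH (count: 2)
  Position 13: 'd' -> MATCH (count: 3)
Total occurrences of 'd': 3

3


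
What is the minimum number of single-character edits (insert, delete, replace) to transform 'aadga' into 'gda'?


Building DP table for s1='aadga' (len 5) and s2='gda' (len 3):
       g  d  a
    0  1  2  3
  a 1  1  2  2
  a 2  2  2  2
  d 3  3  2  3
  g 4  3  3  3
  a 5  4  4  3
Edit distance = dp[5][3] = 3

3


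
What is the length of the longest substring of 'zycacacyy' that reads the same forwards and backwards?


Scanning 'zycacacyy' for palindromic substrings.
Substring at positions 1-7: 'ycacacy'.
Check: reverse('ycacacy') = 'ycacacy' -> palindrome confirmed.
Neighbouring characters ('z' / 'y') break symmetry, so it cannot extend further.
No longer palindromic substring exists; longest length = 7

7


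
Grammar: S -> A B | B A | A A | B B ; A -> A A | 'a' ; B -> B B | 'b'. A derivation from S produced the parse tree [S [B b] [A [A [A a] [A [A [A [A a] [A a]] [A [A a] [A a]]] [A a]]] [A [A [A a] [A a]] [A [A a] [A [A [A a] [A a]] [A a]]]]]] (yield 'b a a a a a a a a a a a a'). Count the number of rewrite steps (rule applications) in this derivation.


Every bracketed nonterminal node [X ...] in the tree is produced by exactly one rule application.
Reading the tree off as a leftmost derivation:
  Step 1: S  =>  B A   (applied S -> B A)
  Step 2: B A  =>  b A   (applied B -> b)
  Step 3: b A  =>  b A A   (applied A -> A A)
  Step 4: b A A  =>  b A A A   (applied A -> A A)
  Step 5: b A A A  =>  b a A A   (applied A -> a)
  Step 6: b a A A  =>  b a A A A   (applied A -> A A)
  Step 7: b a A A A  =>  b a A A A A   (applied A -> A A)
  Step 8: b a A A A A  =>  b a A A A A A   (applied A -> A A)
  Step 9: b a A A A A A  =>  b a a A A A A   (applied A -> a)
  Step 10: b a a A A A A  =>  b a a a A A A   (applied A -> a)
  Step 11: b a a a A A A  =>  b a a a A A A A   (applied A -> A A)
  Step 12: b a a a A A A A  =>  b a a a a A A A   (applied A -> a)
  Step 13: b a a a a A A A  =>  b a a a a a A A   (applied A -> a)
  Step 14: b a a a a a A A  =>  b a a a a a a A   (applied A -> a)
  Step 15: b a a a a a a A  =>  b a a a a a a A A   (applied A -> A A)
  Step 16: b a a a a a a A A  =>  b a a a a a a A A A   (applied A -> A A)
  Step 17: b a a a a a a A A A  =>  b a a a a a a a A A   (applied A -> a)
  Step 18: b a a a a a a a A A  =>  b a a a a a a a a A   (applied A -> a)
  Step 19: b a a a a a a a a A  =>  b a a a a a a a a A A   (applied A -> A A)
  Step 20: b a a a a a a a a A A  =>  b a a a a a a a a a A   (applied A -> a)
  Step 21: b a a a a a a a a a A  =>  b a a a a a a a a a A A   (applied A -> A A)
  Step 22: b a a a a a a a a a A A  =>  b a a a a a a a a a A A A   (applied A -> A A)
  Step 23: b a a a a a a a a a A A A  =>  b a a a a a a a a a a A A   (applied A -> a)
  Step 24: b a a a a a a a a a a A A  =>  b a a a a a a a a a a a A   (applied A -> a)
  Step 25: b a a a a a a a a a a a A  =>  b a a a a a a a a a a a a   (applied A -> a)
Final yield: b a a a a a a a a a a a a
Total rewrite steps: 25

25


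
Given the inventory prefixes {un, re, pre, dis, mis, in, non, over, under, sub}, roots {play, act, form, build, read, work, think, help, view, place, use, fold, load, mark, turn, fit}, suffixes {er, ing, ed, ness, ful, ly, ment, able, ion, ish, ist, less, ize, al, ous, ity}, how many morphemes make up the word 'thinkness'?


Segmenting 'thinkness' against the inventory:
  'think' -> root (morpheme 1)
  'ness' -> suffix (morpheme 2)
Total morphemes: 2

2


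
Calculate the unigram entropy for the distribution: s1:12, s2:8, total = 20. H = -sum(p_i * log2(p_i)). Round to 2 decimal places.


Computing entropy H = -sum(p_i * log2(p_i)):
  s1: p = 12/20 = 0.6000, -p*log2(p) = 0.4422
  s2: p = 8/20 = 0.4000, -p*log2(p) = 0.5288
H = sum of terms = 0.9710
Rounded to 2 decimals: 0.97

0.97


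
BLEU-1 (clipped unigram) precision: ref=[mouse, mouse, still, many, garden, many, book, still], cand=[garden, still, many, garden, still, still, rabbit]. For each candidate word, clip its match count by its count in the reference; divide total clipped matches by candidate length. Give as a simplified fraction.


Reference word counts: {'book': 1, 'garden': 1, 'many': 2, 'mouse': 2, 'still': 2}
Checking each candidate word (with clipping):
  'garden' -> in reference (ref count 1, used 1/1) -> match (matches: 1)
  'still' -> in reference (ref count 2, used 1/2) -> match (matches: 2)
  'many' -> in reference (ref count 2, used 1/2) -> match (matches: 3)
  'garden' -> ref count 1 already used up (1/1) -> clipped, no match (matches: 3)
  'still' -> in reference (ref count 2, used 2/2) -> match (matches: 4)
  'still' -> ref count 2 already used up (2/2) -> clipped, no match (matches: 4)
  'rabbit' -> not in reference -> no match (matches: 4)
Clipped matches: 4, Candidate length: 7
Precision = 4/7

4/7


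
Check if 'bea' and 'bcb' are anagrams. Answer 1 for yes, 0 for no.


Sort characters of 'bea': 'abe'
Sort characters of 'bcb': 'bbc'
Sorted forms differ -> they are NOT anagrams
Result: 0

0


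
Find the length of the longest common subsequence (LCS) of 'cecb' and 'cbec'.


DP table for LCS of 'cecb' and 'cbec':
       c  b  e  c
    0  0  0  0  0
  c 0  1  1  1  1
  e 0  1  1  2  2
  c 0  1  1  2  3
  b 0  1  2  2  3
LCS: 'cec'
LCS length = 3

3


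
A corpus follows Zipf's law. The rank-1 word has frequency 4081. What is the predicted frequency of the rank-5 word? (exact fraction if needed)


Zipf's law: freq(rank) = f1 / rank
f1 = 4081, rank = 5
freq = 4081 / 5
GCD(4081, 5) = 1
Simplified: 4081/5

4081/5


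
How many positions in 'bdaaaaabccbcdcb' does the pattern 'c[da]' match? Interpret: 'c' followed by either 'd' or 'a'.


Pattern: c[da] means 'c' followed by either 'd' or 'a'.
Scanning 'bdaaaaabccbcdcb' position-by-position:
  Pos 0: window 'bd' -> no
  Pos 1: window 'da' -> no
  Pos 2: window 'aa' -> no
  Pos 3: window 'aa' -> no
  Pos 4: window 'aa' -> no
  Pos 5: window 'aa' -> no
  Pos 6: window 'ab' -> no
  Pos 7: window 'bc' -> no
  Pos 8: window 'cc' -> no
  Pos 9: window 'cb' -> no
  Pos 10: window 'bc' -> no
  Pos 11: window 'cd' -> MATCH
  Pos 12: window 'dc' -> no
  Pos 13: window 'cb' -> no
  Pos 14: window 'b' -> no
Total matches: 1

1


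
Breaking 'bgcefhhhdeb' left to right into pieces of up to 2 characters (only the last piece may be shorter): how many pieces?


'bgcefhhhdeb' has 11 characters.
Chunking with max size 2:
  Chunk 1: 'bg' (positions 0-1)
  Chunk 2: 'ce' (positions 2-3)
  Chunk 3: 'fh' (positions 4-5)
  Chunk 4: 'hh' (positions 6-7)
  Chunk 5: 'de' (positions 8-9)
  Chunk 6: 'b' (positions 10-10)
Total chunks: ceil(11 / 2) = 6

6


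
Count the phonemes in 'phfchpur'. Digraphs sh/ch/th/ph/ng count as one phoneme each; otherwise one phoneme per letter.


Parsing 'phfchpur' greedily, digraphs first:
  'ph' -> digraph (1 consonant phoneme) (phonemes so far: 1)
  'f' -> consonant phoneme (phonemes so far: 2)
  'ch' -> digraph (1 consonant phoneme) (phonemes so far: 3)
  'p' -> consonant phoneme (phonemes so far: 4)
  'u' -> vowel phoneme (phonemes so far: 5)
  'r' -> consonant phoneme (phonemes so far: 6)
Total phonemes: 6

6


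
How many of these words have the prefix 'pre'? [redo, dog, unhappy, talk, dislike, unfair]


Checking each word for prefix 'pre':
  'redo' -> no (count: 0)
  'dog' -> no (count: 0)
  'unhappy' -> no (count: 0)
  'talk' -> no (count: 0)
  'dislike' -> no (count: 0)
  'unfair' -> no (count: 0)
Total with prefix 'pre': 0

0


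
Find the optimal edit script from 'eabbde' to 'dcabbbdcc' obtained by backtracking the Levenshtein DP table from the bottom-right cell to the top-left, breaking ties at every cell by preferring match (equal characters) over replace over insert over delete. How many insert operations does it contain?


Edit distance = 5. Backtracking from cell (6, 9) with preference match > replace > insert > delete,
then listing the resulting alignment 'eabbde' -> 'dcabbbdcc' left to right:
  Step 1: insert 'd' [insertion #1]
  Step 2: replace e->c
  Step 3: keep 'a'
  Step 4: insert 'b' [insertion #2]
  Step 5: keep 'b'
  Step 6: keep 'b'
  Step 7: keep 'd'
  Step 8: insert 'c' [insertion #3]
  Step 9: replace e->c
Total insertions: 3

3


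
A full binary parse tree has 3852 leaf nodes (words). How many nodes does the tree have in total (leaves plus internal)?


Leaf nodes (terminals): 3852
Internal nodes = n - 1 = 3852 - 1 = 3851
Total = leaves + internal = 3852 + 3851 = 7703

7703


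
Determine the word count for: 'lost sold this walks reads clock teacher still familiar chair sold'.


Counting words by splitting on spaces:
  Word 1: 'lost'
  Word 2: 'sold'
  Word 3: 'this'
  Word 4: 'walks'
  Word 5: 'reads'
  Word 6: 'clock'
  Word 7: 'teacher'
  Word 8: 'still'
  Word 9: 'familiar'
  Word 10: 'chair'
  Word 11: 'sold'
Total words: 11

11


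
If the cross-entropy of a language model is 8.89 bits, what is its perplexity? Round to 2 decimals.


Perplexity formula: PP = 2^H
H = 8.89
PP = 2^8.89
Decompose: 2^8.89 = 2^8 * 2^0.89
2^8 = 256, 2^0.89 ~ 1.8531761
PP ~ 256 * 1.8531761 = 474.4130816
Rounded to 2 decimals: 474.41

474.41


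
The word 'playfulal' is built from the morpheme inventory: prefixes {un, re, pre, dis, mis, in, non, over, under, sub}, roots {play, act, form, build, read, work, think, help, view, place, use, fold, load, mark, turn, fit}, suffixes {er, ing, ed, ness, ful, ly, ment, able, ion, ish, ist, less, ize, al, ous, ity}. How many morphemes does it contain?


Segmenting 'playfulal' against the inventory:
  'play' -> root (morpheme 1)
  'ful' -> suffix (morpheme 2)
  'al' -> suffix (morpheme 3)
Total morphemes: 3

3


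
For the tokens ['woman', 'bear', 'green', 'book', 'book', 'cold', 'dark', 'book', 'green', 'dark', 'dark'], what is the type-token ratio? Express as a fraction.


Tokens: 11
Unique types: ('bear', 'book', 'cold', 'dark', 'green', 'woman') = 6
TTR = 6/11
Already in lowest terms.

6/11


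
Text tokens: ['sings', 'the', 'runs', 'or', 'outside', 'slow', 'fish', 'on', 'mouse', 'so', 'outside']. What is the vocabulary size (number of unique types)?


Listing all tokens and tracking unique types:
  Token 1: 'sings' -> NEW (unique so far: 1)
  Token 2: 'the' -> NEW (unique so far: 2)
  Token 3: 'runs' -> NEW (unique so far: 3)
  Token 4: 'or' -> NEW (unique so far: 4)
  Token 5: 'outside' -> NEW (unique so far: 5)
  Token 6: 'slow' -> NEW (unique so far: 6)
  Token 7: 'fish' -> NEW (unique so far: 7)
  Token 8: 'on' -> NEW (unique so far: 8)
  Token 9: 'mouse' -> NEW (unique so far: 9)
  Token 10: 'so' -> NEW (unique so far: 10)
  Token 11: 'outside' -> duplicate (unique so far: 10)
Unique types: ('fish', 'mouse', 'on', 'or', 'outside', 'runs', 'sings', 'slow', 'so', 'the')
Vocabulary size: 10

10
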